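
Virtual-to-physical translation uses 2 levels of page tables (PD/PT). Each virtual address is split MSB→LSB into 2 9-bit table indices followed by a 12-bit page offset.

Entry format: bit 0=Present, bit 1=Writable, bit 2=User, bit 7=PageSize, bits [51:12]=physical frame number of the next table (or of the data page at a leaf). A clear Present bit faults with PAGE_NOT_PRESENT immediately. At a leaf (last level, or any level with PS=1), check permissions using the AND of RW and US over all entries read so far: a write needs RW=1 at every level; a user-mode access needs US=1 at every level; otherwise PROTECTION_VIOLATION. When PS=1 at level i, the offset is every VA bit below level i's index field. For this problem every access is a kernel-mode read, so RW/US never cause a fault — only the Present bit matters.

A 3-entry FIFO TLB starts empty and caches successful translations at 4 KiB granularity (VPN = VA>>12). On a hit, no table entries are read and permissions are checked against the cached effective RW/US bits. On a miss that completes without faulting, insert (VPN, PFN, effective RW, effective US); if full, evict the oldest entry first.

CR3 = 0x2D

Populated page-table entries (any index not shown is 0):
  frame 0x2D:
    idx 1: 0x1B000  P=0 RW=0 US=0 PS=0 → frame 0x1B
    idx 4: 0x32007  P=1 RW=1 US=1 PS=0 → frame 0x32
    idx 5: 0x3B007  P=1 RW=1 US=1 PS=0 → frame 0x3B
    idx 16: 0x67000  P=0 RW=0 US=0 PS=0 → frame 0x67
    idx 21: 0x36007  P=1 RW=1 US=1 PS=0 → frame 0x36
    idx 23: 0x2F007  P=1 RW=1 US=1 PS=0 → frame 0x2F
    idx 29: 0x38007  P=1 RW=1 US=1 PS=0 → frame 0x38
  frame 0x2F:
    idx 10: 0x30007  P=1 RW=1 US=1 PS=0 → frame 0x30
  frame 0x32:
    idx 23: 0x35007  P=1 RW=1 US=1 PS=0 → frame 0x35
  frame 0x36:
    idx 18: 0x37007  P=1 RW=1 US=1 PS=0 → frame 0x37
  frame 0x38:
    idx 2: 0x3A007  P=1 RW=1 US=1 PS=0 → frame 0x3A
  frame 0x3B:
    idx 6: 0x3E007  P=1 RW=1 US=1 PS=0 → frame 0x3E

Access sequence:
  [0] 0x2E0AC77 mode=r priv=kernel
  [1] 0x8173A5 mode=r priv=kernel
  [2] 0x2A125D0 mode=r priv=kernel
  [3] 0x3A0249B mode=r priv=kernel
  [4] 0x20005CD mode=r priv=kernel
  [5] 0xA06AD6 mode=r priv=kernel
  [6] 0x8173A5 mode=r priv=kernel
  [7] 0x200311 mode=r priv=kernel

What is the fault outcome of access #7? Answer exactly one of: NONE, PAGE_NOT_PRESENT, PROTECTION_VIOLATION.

Walk each access:
#0 VA=0x2E0AC77 (r,kernel):
  L0 @0x2D[23] → 0x2F007  P=1,RW=1,US=1,PS=0
  L1 @0x2F[10] → 0x30007  P=1,RW=1,US=1,PS=0
  ✓ 0x30C77  — 2 lookups
#1 VA=0x8173A5 (r,kernel):
  L0 @0x2D[4] → 0x32007  P=1,RW=1,US=1,PS=0
  L1 @0x32[23] → 0x35007  P=1,RW=1,US=1,PS=0
  ✓ 0x353A5  — 2 lookups
#2 VA=0x2A125D0 (r,kernel):
  L0 @0x2D[21] → 0x36007  P=1,RW=1,US=1,PS=0
  L1 @0x36[18] → 0x37007  P=1,RW=1,US=1,PS=0
  ✓ 0x375D0  — 2 lookups
#3 VA=0x3A0249B (r,kernel):
  L0 @0x2D[29] → 0x38007  P=1,RW=1,US=1,PS=0
  L1 @0x38[2] → 0x3A007  P=1,RW=1,US=1,PS=0
  ✓ 0x3A49B  — 2 lookups
#4 VA=0x20005CD (r,kernel):
  L0 @0x2D[16] → 0x67000  P=0,RW=0,US=0,PS=0
  ✗ PAGE_NOT_PRESENT  [1 reads]
#5 VA=0xA06AD6 (r,kernel):
  L0 @0x2D[5] → 0x3B007  P=1,RW=1,US=1,PS=0
  L1 @0x3B[6] → 0x3E007  P=1,RW=1,US=1,PS=0
  ✓ 0x3EAD6  — 2 lookups
#6 VA=0x8173A5 (r,kernel):
  L0 @0x2D[4] → 0x32007  P=1,RW=1,US=1,PS=0
  L1 @0x32[23] → 0x35007  P=1,RW=1,US=1,PS=0
  ✓ 0x353A5  — 2 lookups
#7 VA=0x200311 (r,kernel):
  L0 @0x2D[1] → 0x1B000  P=0,RW=0,US=0,PS=0
  ✗ PAGE_NOT_PRESENT  [1 reads]

Access #7 fault: PAGE_NOT_PRESENT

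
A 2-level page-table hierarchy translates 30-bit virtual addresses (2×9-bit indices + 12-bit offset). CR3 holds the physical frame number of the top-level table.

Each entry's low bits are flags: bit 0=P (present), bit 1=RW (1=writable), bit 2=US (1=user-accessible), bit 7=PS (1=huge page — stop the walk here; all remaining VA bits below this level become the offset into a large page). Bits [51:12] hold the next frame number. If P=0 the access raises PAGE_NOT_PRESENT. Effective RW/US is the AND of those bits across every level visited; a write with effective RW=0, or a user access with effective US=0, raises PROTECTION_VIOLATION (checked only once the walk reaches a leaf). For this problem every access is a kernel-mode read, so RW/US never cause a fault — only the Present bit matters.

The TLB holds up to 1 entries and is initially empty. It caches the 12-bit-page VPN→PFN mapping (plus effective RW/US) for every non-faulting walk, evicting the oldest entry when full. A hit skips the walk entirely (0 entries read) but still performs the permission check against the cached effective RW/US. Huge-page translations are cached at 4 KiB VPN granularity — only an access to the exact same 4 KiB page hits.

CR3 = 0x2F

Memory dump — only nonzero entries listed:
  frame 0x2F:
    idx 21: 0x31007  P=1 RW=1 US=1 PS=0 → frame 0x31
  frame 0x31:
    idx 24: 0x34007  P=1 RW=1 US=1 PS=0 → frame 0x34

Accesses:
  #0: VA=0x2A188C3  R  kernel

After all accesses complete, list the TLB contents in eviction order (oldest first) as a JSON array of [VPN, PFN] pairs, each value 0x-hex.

Per-access translation:
#0 VA=0x2A188C3 (r,kernel):
  L0 @0x2F[21] → 0x31007  P=1,RW=1,US=1,PS=0
  L1 @0x31[24] → 0x34007  P=1,RW=1,US=1,PS=0
  ✓ 0x348C3  — 2 lookups

TLB: [["0x2A18", "0x34"]]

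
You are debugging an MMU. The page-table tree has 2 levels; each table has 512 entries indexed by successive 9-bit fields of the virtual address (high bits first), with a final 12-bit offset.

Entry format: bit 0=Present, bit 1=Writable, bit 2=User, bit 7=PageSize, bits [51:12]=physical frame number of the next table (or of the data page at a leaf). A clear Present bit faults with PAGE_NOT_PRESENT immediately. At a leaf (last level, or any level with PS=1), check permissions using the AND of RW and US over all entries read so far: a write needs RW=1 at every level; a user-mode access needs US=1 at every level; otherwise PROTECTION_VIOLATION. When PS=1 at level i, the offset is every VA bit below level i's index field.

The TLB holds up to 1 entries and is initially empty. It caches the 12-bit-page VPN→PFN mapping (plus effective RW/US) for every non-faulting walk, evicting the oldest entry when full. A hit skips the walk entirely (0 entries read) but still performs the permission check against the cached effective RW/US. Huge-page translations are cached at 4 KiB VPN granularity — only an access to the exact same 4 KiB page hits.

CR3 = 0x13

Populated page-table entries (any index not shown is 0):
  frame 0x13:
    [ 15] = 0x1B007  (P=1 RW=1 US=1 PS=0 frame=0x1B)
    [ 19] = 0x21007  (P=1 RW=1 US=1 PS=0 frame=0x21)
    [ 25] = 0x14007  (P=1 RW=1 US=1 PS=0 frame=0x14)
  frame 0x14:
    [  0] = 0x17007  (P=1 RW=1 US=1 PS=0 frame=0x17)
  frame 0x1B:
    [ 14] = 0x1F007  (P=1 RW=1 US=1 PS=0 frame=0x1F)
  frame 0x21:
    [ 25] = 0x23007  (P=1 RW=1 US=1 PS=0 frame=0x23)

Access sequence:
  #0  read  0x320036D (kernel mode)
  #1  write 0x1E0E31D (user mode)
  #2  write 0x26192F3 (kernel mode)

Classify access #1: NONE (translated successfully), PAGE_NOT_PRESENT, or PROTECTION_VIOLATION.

Walk each access:
#0 VA=0x320036D (r,kernel):
  L0: frame=0x13 idx=25 entry=0x14007 [P=1 RW=1 US=1 PS=0]
  L1: frame=0x14 idx=0 entry=0x17007 [P=1 RW=1 US=1 PS=0]
  ✓ 0x1736D  — 2 lookups
#1 VA=0x1E0E31D (w,user):
  L0: frame=0x13 idx=15 entry=0x1B007 [P=1 RW=1 US=1 PS=0]
  L1: frame=0x1B idx=14 entry=0x1F007 [P=1 RW=1 US=1 PS=0]
  ✓ 0x1F31D  — 2 lookups
#2 VA=0x26192F3 (w,kernel):
  L0: frame=0x13 idx=19 entry=0x21007 [P=1 RW=1 US=1 PS=0]
  L1: frame=0x21 idx=25 entry=0x23007 [P=1 RW=1 US=1 PS=0]
  ✓ 0x232F3  — 2 lookups

Access #1 fault: NONE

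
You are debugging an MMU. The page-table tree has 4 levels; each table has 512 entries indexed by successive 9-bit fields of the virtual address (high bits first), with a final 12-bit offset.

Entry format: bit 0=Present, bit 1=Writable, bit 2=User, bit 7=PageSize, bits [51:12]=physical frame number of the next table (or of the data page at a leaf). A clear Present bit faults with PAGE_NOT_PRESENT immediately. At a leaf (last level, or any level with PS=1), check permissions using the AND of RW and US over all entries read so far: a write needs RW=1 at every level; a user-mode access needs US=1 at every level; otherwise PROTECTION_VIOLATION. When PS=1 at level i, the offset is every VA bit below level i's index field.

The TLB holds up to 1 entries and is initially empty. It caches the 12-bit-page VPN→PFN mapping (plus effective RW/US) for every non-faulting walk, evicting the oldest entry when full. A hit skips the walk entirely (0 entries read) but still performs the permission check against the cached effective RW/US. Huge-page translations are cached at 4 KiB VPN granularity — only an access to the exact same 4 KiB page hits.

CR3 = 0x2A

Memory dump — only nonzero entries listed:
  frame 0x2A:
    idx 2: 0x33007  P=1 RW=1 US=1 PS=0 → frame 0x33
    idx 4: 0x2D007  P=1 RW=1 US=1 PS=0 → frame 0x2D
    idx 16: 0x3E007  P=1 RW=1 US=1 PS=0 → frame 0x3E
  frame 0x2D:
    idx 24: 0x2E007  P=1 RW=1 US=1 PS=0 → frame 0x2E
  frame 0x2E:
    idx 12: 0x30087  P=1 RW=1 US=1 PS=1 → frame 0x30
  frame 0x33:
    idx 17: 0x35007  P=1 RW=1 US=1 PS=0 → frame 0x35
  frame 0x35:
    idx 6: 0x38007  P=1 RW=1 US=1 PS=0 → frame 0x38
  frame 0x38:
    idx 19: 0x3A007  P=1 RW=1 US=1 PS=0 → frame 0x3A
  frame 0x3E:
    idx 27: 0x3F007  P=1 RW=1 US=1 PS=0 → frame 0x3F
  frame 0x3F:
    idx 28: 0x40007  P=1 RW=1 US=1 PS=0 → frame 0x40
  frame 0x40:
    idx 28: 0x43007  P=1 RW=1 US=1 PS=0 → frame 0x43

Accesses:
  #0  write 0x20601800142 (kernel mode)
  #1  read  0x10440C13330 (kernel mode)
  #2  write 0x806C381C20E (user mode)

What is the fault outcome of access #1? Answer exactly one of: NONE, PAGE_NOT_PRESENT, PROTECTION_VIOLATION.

Walk each access:
#0 VA=0x20601800142 (w,kernel):
  [0] read 0x2A idx=4: raw=0x2D007 flags P=1 W=1 U=1 S=0
  [1] read 0x2D idx=24: raw=0x2E007 flags P=1 W=1 U=1 S=0
  [2] read 0x2E idx=12: raw=0x30087 flags P=1 W=1 U=1 S=1
  → PA=0x30142 (huge @L2)  (3 entries read)
#1 VA=0x10440C13330 (r,kernel):
  [0] read 0x2A idx=2: raw=0x33007 flags P=1 W=1 U=1 S=0
  [1] read 0x33 idx=17: raw=0x35007 flags P=1 W=1 U=1 S=0
  [2] read 0x35 idx=6: raw=0x38007 flags P=1 W=1 U=1 S=0
  [3] read 0x38 idx=19: raw=0x3A007 flags P=1 W=1 U=1 S=0
  → PA=0x3A330  (4 entries read)
#2 VA=0x806C381C20E (w,user):
  [0] read 0x2A idx=16: raw=0x3E007 flags P=1 W=1 U=1 S=0
  [1] read 0x3E idx=27: raw=0x3F007 flags P=1 W=1 U=1 S=0
  [2] read 0x3F idx=28: raw=0x40007 flags P=1 W=1 U=1 S=0
  [3] read 0x40 idx=28: raw=0x43007 flags P=1 W=1 U=1 S=0
  → PA=0x4320E  (4 entries read)

Access #1 fault: NONE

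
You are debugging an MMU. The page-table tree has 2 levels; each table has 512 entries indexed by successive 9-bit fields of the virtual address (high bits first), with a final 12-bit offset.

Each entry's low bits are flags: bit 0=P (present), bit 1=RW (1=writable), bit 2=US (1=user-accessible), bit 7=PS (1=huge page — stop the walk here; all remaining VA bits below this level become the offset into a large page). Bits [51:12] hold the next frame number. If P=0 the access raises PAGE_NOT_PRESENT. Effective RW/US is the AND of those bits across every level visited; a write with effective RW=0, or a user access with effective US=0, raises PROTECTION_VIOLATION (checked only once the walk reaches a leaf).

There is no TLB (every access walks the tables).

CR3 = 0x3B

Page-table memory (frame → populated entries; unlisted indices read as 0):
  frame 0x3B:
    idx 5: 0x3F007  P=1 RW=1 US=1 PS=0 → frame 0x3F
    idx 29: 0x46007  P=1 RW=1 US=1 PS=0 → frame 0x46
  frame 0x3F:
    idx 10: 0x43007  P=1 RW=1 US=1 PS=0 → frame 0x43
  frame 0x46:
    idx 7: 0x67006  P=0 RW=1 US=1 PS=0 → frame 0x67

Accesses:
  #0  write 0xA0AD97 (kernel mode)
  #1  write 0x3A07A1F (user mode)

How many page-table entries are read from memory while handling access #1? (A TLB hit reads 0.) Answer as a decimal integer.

Trace:
#0 VA=0xA0AD97 (w,kernel):
  lvl0: tbl 0x3B, slot 5 ⇒ 0x3F007 (P1/RW1/US1/PS0)
  lvl1: tbl 0x3F, slot 10 ⇒ 0x43007 (P1/RW1/US1/PS0)
  ⇒ phys 0x43D97  [2 reads]
#1 VA=0x3A07A1F (w,user):
  lvl0: tbl 0x3B, slot 29 ⇒ 0x46007 (P1/RW1/US1/PS0)
  lvl1: tbl 0x46, slot 7 ⇒ 0x67006 (P0/RW1/US1/PS0)
  ✗ PAGE_NOT_PRESENT  [2 reads]

Entries read for #1: 2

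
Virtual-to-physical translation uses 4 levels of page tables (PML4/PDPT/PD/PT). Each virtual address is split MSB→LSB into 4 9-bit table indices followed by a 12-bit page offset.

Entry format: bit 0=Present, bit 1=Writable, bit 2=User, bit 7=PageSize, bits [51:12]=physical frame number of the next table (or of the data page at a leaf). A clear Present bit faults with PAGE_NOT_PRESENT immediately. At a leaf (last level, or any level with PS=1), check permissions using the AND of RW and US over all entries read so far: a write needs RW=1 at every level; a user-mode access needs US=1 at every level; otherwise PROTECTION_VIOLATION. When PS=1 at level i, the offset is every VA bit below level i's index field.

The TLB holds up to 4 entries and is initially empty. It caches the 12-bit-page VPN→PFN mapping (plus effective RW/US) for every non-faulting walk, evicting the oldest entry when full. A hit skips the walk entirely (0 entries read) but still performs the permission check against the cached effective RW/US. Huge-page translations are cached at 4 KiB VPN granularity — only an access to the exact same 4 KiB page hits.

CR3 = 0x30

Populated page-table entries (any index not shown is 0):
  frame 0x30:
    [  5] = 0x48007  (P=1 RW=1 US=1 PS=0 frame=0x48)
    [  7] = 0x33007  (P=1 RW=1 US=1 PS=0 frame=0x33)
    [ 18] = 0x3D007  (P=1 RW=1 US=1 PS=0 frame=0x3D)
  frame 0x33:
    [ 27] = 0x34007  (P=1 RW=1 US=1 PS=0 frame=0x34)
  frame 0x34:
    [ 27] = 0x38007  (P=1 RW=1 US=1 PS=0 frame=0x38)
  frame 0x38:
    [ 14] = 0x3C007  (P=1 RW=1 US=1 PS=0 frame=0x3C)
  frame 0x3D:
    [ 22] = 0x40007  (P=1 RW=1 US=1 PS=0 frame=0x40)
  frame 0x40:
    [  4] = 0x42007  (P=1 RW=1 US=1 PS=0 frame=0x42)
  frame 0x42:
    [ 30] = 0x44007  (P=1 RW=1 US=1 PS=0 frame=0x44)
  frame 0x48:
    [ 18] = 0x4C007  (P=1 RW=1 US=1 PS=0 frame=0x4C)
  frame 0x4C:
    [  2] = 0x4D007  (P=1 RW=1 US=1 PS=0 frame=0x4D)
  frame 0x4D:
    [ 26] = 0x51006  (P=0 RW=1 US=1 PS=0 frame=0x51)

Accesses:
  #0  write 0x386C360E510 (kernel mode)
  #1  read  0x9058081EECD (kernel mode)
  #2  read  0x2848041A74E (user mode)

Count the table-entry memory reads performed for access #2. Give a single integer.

Walk each access:
#0 VA=0x386C360E510 (w,kernel):
  [0] read 0x30 idx=7: raw=0x33007 flags P=1 W=1 U=1 S=0
  [1] read 0x33 idx=27: raw=0x34007 flags P=1 W=1 U=1 S=0
  [2] read 0x34 idx=27: raw=0x38007 flags P=1 W=1 U=1 S=0
  [3] read 0x38 idx=14: raw=0x3C007 flags P=1 W=1 U=1 S=0
  ✓ 0x3C510  — 4 lookups
#1 VA=0x9058081EECD (r,kernel):
  [0] read 0x30 idx=18: raw=0x3D007 flags P=1 W=1 U=1 S=0
  [1] read 0x3D idx=22: raw=0x40007 flags P=1 W=1 U=1 S=0
  [2] read 0x40 idx=4: raw=0x42007 flags P=1 W=1 U=1 S=0
  [3] read 0x42 idx=30: raw=0x44007 flags P=1 W=1 U=1 S=0
  ✓ 0x44ECD  — 4 lookups
#2 VA=0x2848041A74E (r,user):
  [0] read 0x30 idx=5: raw=0x48007 flags P=1 W=1 U=1 S=0
  [1] read 0x48 idx=18: raw=0x4C007 flags P=1 W=1 U=1 S=0
  [2] read 0x4C idx=2: raw=0x4D007 flags P=1 W=1 U=1 S=0
  [3] read 0x4D idx=26: raw=0x51006 flags P=0 W=1 U=1 S=0
  → PAGE_NOT_PRESENT  (4 entries read)

Entries read for #2: 4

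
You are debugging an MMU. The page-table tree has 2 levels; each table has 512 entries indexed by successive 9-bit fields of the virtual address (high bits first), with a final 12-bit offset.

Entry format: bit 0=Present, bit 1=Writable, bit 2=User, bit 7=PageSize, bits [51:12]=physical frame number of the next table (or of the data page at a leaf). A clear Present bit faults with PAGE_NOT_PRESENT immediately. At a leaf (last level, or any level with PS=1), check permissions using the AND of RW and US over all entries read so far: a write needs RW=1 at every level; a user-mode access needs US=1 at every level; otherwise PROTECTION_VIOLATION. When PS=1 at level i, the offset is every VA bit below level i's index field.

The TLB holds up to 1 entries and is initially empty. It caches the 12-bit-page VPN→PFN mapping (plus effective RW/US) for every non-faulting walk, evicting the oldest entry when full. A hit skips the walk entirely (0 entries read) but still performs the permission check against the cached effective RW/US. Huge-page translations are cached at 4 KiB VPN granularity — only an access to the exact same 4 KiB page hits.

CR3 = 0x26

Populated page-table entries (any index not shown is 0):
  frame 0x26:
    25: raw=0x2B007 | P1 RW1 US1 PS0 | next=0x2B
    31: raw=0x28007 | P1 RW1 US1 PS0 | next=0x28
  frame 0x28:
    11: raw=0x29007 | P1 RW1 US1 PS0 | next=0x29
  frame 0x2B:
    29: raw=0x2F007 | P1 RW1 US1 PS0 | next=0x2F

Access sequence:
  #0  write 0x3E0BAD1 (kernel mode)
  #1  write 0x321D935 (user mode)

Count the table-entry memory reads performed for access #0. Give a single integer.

Trace:
#0 VA=0x3E0BAD1 (w,kernel):
  L0 @0x26[31] → 0x28007  P=1,RW=1,US=1,PS=0
  L1 @0x28[11] → 0x29007  P=1,RW=1,US=1,PS=0
  → PA=0x29AD1  (2 entries read)
#1 VA=0x321D935 (w,user):
  L0 @0x26[25] → 0x2B007  P=1,RW=1,US=1,PS=0
  L1 @0x2B[29] → 0x2F007  P=1,RW=1,US=1,PS=0
  → PA=0x2F935  (2 entries read)

Entries read for #0: 2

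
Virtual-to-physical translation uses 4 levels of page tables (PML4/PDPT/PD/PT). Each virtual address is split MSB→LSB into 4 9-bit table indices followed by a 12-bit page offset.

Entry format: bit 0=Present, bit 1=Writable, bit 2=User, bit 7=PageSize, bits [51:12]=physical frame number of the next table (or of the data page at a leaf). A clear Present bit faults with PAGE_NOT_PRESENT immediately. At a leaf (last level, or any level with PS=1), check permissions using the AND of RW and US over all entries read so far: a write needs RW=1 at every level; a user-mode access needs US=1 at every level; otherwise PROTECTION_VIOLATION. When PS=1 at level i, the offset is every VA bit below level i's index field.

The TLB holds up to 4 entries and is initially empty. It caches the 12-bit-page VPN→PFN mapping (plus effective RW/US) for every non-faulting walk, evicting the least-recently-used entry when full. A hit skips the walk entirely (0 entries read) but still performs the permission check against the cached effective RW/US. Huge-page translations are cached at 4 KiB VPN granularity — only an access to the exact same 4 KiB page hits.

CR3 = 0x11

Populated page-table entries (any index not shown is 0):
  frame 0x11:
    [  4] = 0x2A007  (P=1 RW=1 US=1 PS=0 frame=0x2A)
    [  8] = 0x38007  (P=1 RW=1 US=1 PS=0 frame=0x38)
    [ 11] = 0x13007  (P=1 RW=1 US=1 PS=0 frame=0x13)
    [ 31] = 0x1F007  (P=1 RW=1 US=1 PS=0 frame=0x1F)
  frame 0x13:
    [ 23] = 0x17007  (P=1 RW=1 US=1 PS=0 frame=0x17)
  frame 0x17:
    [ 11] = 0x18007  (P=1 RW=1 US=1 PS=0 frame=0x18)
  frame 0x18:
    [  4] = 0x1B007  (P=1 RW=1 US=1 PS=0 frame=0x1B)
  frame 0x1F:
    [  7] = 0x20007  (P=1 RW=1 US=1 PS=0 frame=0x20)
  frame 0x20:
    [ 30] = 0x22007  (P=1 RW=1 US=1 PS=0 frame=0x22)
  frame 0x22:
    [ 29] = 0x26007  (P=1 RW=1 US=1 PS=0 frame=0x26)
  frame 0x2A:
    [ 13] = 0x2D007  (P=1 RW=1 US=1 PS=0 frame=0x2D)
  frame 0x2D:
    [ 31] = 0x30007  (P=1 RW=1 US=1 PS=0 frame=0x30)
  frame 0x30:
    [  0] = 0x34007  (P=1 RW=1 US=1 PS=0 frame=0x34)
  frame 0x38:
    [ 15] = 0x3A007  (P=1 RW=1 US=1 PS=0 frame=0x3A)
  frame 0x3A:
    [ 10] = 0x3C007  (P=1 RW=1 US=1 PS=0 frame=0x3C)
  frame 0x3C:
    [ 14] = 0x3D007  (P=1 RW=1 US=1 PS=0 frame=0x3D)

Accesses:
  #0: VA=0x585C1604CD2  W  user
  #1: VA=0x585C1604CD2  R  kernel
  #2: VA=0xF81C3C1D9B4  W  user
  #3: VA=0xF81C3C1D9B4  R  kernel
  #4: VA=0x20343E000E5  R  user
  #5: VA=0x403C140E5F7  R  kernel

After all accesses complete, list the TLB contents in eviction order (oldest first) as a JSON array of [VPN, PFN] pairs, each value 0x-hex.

Walk each access:
#0 VA=0x585C1604CD2 (w,user):
  lvl0: tbl 0x11, slot 11 ⇒ 0x13007 (P1/RW1/US1/PS0)
  lvl1: tbl 0x13, slot 23 ⇒ 0x17007 (P1/RW1/US1/PS0)
  lvl2: tbl 0x17, slot 11 ⇒ 0x18007 (P1/RW1/US1/PS0)
  lvl3: tbl 0x18, slot 4 ⇒ 0x1B007 (P1/RW1/US1/PS0)
  → PA=0x1BCD2  (4 entries read)
#1 VA=0x585C1604CD2 (r,kernel):
  TLB hit vpn=0x585C1604 → PA=0x1BCD2
#2 VA=0xF81C3C1D9B4 (w,user):
  lvl0: tbl 0x11, slot 31 ⇒ 0x1F007 (P1/RW1/US1/PS0)
  lvl1: tbl 0x1F, slot 7 ⇒ 0x20007 (P1/RW1/US1/PS0)
  lvl2: tbl 0x20, slot 30 ⇒ 0x22007 (P1/RW1/US1/PS0)
  lvl3: tbl 0x22, slot 29 ⇒ 0x26007 (P1/RW1/US1/PS0)
  → PA=0x269B4  (4 entries read)
#3 VA=0xF81C3C1D9B4 (r,kernel):
  TLB hit vpn=0xF81C3C1D → PA=0x269B4
#4 VA=0x20343E000E5 (r,user):
  lvl0: tbl 0x11, slot 4 ⇒ 0x2A007 (P1/RW1/US1/PS0)
  lvl1: tbl 0x2A, slot 13 ⇒ 0x2D007 (P1/RW1/US1/PS0)
  lvl2: tbl 0x2D, slot 31 ⇒ 0x30007 (P1/RW1/US1/PS0)
  lvl3: tbl 0x30, slot 0 ⇒ 0x34007 (P1/RW1/US1/PS0)
  → PA=0x340E5  (4 entries read)
#5 VA=0x403C140E5F7 (r,kernel):
  lvl0: tbl 0x11, slot 8 ⇒ 0x38007 (P1/RW1/US1/PS0)
  lvl1: tbl 0x38, slot 15 ⇒ 0x3A007 (P1/RW1/US1/PS0)
  lvl2: tbl 0x3A, slot 10 ⇒ 0x3C007 (P1/RW1/US1/PS0)
  lvl3: tbl 0x3C, slot 14 ⇒ 0x3D007 (P1/RW1/US1/PS0)
  → PA=0x3D5F7  (4 entries read)

TLB: [["0x585C1604", "0x1B"], ["0xF81C3C1D", "0x26"], ["0x20343E00", "0x34"], ["0x403C140E", "0x3D"]]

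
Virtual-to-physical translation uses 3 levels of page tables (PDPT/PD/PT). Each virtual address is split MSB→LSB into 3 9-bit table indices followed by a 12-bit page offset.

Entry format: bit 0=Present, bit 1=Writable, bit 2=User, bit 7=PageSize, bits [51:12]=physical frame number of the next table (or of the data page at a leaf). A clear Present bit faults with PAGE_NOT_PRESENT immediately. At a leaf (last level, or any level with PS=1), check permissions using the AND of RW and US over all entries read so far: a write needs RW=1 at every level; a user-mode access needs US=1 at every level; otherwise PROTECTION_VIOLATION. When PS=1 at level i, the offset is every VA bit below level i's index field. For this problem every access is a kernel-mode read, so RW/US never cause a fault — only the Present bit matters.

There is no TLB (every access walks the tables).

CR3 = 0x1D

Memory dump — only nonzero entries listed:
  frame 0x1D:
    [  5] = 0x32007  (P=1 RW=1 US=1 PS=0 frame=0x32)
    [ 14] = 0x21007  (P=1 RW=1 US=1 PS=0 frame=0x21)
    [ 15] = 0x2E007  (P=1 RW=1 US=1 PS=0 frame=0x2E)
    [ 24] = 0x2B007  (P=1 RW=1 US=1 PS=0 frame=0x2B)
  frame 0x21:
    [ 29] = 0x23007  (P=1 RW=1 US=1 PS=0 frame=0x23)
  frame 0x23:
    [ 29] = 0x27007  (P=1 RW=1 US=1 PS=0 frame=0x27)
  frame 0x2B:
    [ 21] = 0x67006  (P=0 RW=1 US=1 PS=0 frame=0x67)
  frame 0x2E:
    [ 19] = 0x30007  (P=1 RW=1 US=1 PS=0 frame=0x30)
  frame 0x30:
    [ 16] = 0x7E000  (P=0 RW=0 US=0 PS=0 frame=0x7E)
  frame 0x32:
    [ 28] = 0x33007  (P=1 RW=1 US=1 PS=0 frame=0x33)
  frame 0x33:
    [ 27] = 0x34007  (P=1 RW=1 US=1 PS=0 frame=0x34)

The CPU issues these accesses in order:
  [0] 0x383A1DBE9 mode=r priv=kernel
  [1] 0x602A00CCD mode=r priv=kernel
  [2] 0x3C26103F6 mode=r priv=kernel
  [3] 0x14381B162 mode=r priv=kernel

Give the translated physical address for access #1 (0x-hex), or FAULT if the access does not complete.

Walk each access:
#0 VA=0x383A1DBE9 (r,kernel):
  lvl0: tbl 0x1D, slot 14 ⇒ 0x21007 (P1/RW1/US1/PS0)
  lvl1: tbl 0x21, slot 29 ⇒ 0x23007 (P1/RW1/US1/PS0)
  lvl2: tbl 0x23, slot 29 ⇒ 0x27007 (P1/RW1/US1/PS0)
  → PA=0x27BE9  (3 entries read)
#1 VA=0x602A00CCD (r,kernel):
  lvl0: tbl 0x1D, slot 24 ⇒ 0x2B007 (P1/RW1/US1/PS0)
  lvl1: tbl 0x2B, slot 21 ⇒ 0x67006 (P0/RW1/US1/PS0)
  → PAGE_NOT_PRESENT  (2 entries read)
#2 VA=0x3C26103F6 (r,kernel):
  lvl0: tbl 0x1D, slot 15 ⇒ 0x2E007 (P1/RW1/US1/PS0)
  lvl1: tbl 0x2E, slot 19 ⇒ 0x30007 (P1/RW1/US1/PS0)
  lvl2: tbl 0x30, slot 16 ⇒ 0x7E000 (P0/RW0/US0/PS0)
  → PAGE_NOT_PRESENT  (3 entries read)
#3 VA=0x14381B162 (r,kernel):
  lvl0: tbl 0x1D, slot 5 ⇒ 0x32007 (P1/RW1/US1/PS0)
  lvl1: tbl 0x32, slot 28 ⇒ 0x33007 (P1/RW1/US1/PS0)
  lvl2: tbl 0x33, slot 27 ⇒ 0x34007 (P1/RW1/US1/PS0)
  → PA=0x34162  (3 entries read)

Access #1 PA: FAULT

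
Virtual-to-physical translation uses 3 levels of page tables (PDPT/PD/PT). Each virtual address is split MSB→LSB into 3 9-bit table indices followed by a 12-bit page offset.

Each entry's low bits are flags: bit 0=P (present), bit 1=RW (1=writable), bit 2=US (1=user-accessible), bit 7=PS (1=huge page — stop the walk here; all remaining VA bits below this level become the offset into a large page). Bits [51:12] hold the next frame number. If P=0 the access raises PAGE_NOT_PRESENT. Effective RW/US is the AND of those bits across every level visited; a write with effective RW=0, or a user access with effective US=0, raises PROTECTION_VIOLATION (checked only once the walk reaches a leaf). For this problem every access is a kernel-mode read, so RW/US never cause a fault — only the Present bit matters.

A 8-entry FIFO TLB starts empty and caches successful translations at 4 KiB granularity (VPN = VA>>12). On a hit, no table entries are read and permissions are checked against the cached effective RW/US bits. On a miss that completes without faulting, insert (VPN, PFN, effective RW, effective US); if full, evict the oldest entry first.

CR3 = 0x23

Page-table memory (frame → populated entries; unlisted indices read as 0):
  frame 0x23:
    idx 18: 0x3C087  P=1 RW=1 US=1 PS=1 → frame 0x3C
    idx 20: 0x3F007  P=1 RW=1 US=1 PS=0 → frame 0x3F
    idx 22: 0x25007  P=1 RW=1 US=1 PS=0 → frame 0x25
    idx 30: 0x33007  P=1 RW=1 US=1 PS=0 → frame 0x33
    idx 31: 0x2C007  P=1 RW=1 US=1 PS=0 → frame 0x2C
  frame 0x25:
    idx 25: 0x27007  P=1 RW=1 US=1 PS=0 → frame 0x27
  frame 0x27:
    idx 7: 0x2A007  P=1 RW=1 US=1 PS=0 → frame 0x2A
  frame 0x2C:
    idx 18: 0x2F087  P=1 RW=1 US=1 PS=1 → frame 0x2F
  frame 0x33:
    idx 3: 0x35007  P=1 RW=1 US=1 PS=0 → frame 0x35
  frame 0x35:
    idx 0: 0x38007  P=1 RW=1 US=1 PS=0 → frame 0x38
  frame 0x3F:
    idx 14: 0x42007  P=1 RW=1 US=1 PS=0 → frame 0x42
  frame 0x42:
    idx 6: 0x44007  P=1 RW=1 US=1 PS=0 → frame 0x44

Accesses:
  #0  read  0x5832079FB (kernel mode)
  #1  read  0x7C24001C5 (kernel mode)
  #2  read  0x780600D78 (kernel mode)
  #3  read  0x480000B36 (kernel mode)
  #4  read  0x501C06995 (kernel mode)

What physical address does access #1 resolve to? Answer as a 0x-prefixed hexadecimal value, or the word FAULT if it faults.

Trace:
#0 VA=0x5832079FB (r,kernel):
  L0: frame=0x23 idx=22 entry=0x25007 [P=1 RW=1 US=1 PS=0]
  L1: frame=0x25 idx=25 entry=0x27007 [P=1 RW=1 US=1 PS=0]
  L2: frame=0x27 idx=7 entry=0x2A007 [P=1 RW=1 US=1 PS=0]
  ✓ 0x2A9FB  — 3 lookups
#1 VA=0x7C24001C5 (r,kernel):
  L0: frame=0x23 idx=31 entry=0x2C007 [P=1 RW=1 US=1 PS=0]
  L1: frame=0x2C idx=18 entry=0x2F087 [P=1 RW=1 US=1 PS=1]
  ✓ 0x2F1C5 (huge @L1)  — 2 lookups
#2 VA=0x780600D78 (r,kernel):
  L0: frame=0x23 idx=30 entry=0x33007 [P=1 RW=1 US=1 PS=0]
  L1: frame=0x33 idx=3 entry=0x35007 [P=1 RW=1 US=1 PS=0]
  L2: frame=0x35 idx=0 entry=0x38007 [P=1 RW=1 US=1 PS=0]
  ✓ 0x38D78  — 3 lookups
#3 VA=0x480000B36 (r,kernel):
  L0: frame=0x23 idx=18 entry=0x3C087 [P=1 RW=1 US=1 PS=1]
  ✓ 0x3CB36 (huge @L0)  — 1 lookups
#4 VA=0x501C06995 (r,kernel):
  L0: frame=0x23 idx=20 entry=0x3F007 [P=1 RW=1 US=1 PS=0]
  L1: frame=0x3F idx=14 entry=0x42007 [P=1 RW=1 US=1 PS=0]
  L2: frame=0x42 idx=6 entry=0x44007 [P=1 RW=1 US=1 PS=0]
  ✓ 0x44995  — 3 lookups

Access #1 PA: 0x2F1C5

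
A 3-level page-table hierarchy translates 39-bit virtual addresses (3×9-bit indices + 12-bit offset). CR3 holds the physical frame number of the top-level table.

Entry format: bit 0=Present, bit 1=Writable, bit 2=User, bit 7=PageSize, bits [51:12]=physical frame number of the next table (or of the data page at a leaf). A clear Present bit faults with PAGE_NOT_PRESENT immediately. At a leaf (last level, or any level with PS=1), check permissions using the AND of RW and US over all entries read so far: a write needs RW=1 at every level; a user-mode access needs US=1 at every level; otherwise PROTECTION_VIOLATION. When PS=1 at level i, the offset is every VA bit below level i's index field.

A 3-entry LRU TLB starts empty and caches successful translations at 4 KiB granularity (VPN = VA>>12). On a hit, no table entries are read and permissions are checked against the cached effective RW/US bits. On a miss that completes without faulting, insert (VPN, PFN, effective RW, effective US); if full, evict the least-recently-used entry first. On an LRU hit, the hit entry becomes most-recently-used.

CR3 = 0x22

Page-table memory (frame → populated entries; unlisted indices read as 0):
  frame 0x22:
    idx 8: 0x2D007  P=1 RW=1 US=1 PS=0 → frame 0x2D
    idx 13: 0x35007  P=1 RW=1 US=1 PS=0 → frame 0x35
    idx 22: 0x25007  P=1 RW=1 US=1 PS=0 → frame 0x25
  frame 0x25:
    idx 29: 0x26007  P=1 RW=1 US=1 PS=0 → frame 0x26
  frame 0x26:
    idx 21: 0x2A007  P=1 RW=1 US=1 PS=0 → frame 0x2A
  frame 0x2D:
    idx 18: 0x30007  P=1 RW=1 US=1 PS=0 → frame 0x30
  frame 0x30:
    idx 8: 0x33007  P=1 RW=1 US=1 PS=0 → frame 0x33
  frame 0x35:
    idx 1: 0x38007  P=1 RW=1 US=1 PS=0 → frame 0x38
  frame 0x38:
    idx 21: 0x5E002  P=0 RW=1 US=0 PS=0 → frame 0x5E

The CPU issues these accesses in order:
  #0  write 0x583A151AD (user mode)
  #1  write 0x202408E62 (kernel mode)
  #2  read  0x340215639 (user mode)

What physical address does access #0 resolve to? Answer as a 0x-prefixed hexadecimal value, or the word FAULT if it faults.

Walk each access:
#0 VA=0x583A151AD (w,user):
  [0] read 0x22 idx=22: raw=0x25007 flags P=1 W=1 U=1 S=0
  [1] read 0x25 idx=29: raw=0x26007 flags P=1 W=1 U=1 S=0
  [2] read 0x26 idx=21: raw=0x2A007 flags P=1 W=1 U=1 S=0
  ⇒ phys 0x2A1AD  [3 reads]
#1 VA=0x202408E62 (w,kernel):
  [0] read 0x22 idx=8: raw=0x2D007 flags P=1 W=1 U=1 S=0
  [1] read 0x2D idx=18: raw=0x30007 flags P=1 W=1 U=1 S=0
  [2] read 0x30 idx=8: raw=0x33007 flags P=1 W=1 U=1 S=0
  ⇒ phys 0x33E62  [3 reads]
#2 VA=0x340215639 (r,user):
  [0] read 0x22 idx=13: raw=0x35007 flags P=1 W=1 U=1 S=0
  [1] read 0x35 idx=1: raw=0x38007 flags P=1 W=1 U=1 S=0
  [2] read 0x38 idx=21: raw=0x5E002 flags P=0 W=1 U=0 S=0
  ⇒ fault: PAGE_NOT_PRESENT  — 3 lookups

Access #0 PA: 0x2A1AD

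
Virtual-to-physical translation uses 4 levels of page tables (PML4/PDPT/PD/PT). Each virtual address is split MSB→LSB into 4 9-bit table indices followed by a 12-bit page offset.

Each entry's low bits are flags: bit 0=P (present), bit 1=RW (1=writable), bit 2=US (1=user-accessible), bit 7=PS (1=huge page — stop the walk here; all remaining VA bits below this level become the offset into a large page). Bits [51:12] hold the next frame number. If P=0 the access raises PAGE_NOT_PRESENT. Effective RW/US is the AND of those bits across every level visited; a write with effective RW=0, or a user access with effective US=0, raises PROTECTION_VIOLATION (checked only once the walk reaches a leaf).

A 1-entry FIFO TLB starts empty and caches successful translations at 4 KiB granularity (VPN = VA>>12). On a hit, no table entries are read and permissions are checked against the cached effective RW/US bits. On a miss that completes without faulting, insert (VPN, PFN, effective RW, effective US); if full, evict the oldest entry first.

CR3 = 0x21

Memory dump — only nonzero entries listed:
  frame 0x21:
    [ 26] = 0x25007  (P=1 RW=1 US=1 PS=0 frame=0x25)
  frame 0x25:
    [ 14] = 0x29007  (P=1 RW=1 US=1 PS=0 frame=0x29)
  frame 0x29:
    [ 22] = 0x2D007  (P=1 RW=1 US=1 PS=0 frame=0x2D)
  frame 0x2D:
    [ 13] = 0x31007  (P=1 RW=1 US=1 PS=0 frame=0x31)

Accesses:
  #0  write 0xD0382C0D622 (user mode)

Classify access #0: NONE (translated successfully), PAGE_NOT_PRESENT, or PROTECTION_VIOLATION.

Trace:
#0 VA=0xD0382C0D622 (w,user):
  [0] read 0x21 idx=26: raw=0x25007 flags P=1 W=1 U=1 S=0
  [1] read 0x25 idx=14: raw=0x29007 flags P=1 W=1 U=1 S=0
  [2] read 0x29 idx=22: raw=0x2D007 flags P=1 W=1 U=1 S=0
  [3] read 0x2D idx=13: raw=0x31007 flags P=1 W=1 U=1 S=0
  ⇒ phys 0x31622  [4 reads]

Access #0 fault: NONE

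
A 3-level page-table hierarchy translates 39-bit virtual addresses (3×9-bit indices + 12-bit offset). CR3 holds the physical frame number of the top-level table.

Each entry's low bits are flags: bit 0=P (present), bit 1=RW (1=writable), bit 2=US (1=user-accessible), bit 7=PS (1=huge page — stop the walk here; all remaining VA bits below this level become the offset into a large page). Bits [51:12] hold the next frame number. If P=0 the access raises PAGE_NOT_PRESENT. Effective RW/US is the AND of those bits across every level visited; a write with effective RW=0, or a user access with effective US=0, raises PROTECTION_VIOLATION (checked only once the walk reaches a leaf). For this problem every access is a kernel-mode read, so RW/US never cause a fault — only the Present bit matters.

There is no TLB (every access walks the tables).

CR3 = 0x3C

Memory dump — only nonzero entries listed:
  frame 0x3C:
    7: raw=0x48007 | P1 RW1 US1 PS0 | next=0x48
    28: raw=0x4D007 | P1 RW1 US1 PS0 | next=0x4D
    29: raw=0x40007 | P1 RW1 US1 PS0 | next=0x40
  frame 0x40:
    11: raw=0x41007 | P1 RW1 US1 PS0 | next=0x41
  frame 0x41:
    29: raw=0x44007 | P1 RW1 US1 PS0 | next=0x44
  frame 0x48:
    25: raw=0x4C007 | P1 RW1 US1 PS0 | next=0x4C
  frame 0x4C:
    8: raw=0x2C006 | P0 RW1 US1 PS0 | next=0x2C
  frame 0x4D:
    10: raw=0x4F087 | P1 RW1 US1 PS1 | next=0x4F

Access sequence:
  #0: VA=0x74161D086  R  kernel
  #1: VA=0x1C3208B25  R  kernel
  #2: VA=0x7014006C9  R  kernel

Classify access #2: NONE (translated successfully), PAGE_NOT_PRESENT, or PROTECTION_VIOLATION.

Per-access translation:
#0 VA=0x74161D086 (r,kernel):
  L0 @0x3C[29] → 0x40007  P=1,RW=1,US=1,PS=0
  L1 @0x40[11] → 0x41007  P=1,RW=1,US=1,PS=0
  L2 @0x41[29] → 0x44007  P=1,RW=1,US=1,PS=0
  ✓ 0x44086  — 3 lookups
#1 VA=0x1C3208B25 (r,kernel):
  L0 @0x3C[7] → 0x48007  P=1,RW=1,US=1,PS=0
  L1 @0x48[25] → 0x4C007  P=1,RW=1,US=1,PS=0
  L2 @0x4C[8] → 0x2C006  P=0,RW=1,US=1,PS=0
  ⇒ fault: PAGE_NOT_PRESENT  — 3 lookups
#2 VA=0x7014006C9 (r,kernel):
  L0 @0x3C[28] → 0x4D007  P=1,RW=1,US=1,PS=0
  L1 @0x4D[10] → 0x4F087  P=1,RW=1,US=1,PS=1
  ✓ 0x4F6C9 (huge @L1)  — 2 lookups

Access #2 fault: NONE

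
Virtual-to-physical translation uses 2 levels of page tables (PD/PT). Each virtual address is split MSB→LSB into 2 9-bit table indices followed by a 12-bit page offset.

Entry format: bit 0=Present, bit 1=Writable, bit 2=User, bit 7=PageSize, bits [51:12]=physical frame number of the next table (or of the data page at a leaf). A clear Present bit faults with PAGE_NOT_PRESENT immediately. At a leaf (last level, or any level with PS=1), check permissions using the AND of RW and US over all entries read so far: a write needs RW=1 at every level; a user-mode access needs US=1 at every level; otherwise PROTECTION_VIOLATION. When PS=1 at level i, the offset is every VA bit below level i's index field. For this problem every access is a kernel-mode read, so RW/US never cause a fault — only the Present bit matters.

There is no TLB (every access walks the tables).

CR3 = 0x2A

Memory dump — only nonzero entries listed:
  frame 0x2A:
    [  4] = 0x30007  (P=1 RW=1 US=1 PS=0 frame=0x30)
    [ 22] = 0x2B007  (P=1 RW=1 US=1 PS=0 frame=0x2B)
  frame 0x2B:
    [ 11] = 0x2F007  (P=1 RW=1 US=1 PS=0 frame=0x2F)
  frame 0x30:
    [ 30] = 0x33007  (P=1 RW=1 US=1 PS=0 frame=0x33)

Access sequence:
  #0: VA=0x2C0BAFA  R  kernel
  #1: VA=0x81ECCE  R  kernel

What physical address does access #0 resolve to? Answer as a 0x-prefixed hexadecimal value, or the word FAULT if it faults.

Per-access translation:
#0 VA=0x2C0BAFA (r,kernel):
  lvl0: tbl 0x2A, slot 22 ⇒ 0x2B007 (P1/RW1/US1/PS0)
  lvl1: tbl 0x2B, slot 11 ⇒ 0x2F007 (P1/RW1/US1/PS0)
  ✓ 0x2FAFA  — 2 lookups
#1 VA=0x81ECCE (r,kernel):
  lvl0: tbl 0x2A, slot 4 ⇒ 0x30007 (P1/RW1/US1/PS0)
  lvl1: tbl 0x30, slot 30 ⇒ 0x33007 (P1/RW1/US1/PS0)
  ✓ 0x33CCE  — 2 lookups

Access #0 PA: 0x2FAFA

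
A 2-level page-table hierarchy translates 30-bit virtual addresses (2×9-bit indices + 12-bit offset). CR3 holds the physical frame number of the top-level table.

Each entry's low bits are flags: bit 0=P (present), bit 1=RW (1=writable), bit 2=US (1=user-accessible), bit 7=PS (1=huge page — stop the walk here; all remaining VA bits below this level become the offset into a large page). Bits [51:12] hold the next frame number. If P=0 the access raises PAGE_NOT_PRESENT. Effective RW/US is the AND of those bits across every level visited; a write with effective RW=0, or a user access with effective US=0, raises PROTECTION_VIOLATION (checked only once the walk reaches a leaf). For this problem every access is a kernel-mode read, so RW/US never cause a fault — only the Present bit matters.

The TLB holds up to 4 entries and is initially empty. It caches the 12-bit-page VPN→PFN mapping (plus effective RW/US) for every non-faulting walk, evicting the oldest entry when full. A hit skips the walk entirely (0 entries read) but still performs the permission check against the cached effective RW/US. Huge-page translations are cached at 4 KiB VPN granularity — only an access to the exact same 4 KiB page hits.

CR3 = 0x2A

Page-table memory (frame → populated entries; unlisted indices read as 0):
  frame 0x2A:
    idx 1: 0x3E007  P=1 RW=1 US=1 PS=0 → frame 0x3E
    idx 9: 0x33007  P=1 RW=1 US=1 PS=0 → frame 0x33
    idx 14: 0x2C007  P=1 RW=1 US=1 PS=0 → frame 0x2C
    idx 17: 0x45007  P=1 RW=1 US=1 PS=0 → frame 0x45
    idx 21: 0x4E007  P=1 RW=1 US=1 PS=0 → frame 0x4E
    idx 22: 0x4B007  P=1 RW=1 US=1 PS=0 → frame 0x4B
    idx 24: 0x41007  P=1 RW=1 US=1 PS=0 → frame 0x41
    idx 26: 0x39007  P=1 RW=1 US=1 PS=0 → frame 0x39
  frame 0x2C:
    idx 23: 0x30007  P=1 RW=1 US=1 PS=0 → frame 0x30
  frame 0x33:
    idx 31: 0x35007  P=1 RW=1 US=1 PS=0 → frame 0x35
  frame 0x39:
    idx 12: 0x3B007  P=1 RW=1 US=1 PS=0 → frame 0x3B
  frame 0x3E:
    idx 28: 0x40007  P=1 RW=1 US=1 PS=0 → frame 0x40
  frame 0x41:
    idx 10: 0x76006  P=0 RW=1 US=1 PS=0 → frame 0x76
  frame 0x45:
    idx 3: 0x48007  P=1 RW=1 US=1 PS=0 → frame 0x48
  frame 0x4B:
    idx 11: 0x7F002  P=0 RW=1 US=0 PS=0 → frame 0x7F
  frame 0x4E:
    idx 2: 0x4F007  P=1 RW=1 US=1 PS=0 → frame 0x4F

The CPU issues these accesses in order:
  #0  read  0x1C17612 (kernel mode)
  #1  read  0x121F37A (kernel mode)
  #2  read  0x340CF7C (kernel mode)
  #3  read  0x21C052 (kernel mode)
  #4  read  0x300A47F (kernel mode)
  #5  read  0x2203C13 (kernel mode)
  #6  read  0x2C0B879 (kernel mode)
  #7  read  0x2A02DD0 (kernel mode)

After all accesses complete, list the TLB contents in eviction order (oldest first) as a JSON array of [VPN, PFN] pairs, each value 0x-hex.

Walk each access:
#0 VA=0x1C17612 (r,kernel):
  L0 @0x2A[14] → 0x2C007  P=1,RW=1,US=1,PS=0
  L1 @0x2C[23] → 0x30007  P=1,RW=1,US=1,PS=0
  ⇒ phys 0x30612  [2 reads]
#1 VA=0x121F37A (r,kernel):
  L0 @0x2A[9] → 0x33007  P=1,RW=1,US=1,PS=0
  L1 @0x33[31] → 0x35007  P=1,RW=1,US=1,PS=0
  ⇒ phys 0x3537A  [2 reads]
#2 VA=0x340CF7C (r,kernel):
  L0 @0x2A[26] → 0x39007  P=1,RW=1,US=1,PS=0
  L1 @0x39[12] → 0x3B007  P=1,RW=1,US=1,PS=0
  ⇒ phys 0x3BF7C  [2 reads]
#3 VA=0x21C052 (r,kernel):
  L0 @0x2A[1] → 0x3E007  P=1,RW=1,US=1,PS=0
  L1 @0x3E[28] → 0x40007  P=1,RW=1,US=1,PS=0
  ⇒ phys 0x40052  [2 reads]
#4 VA=0x300A47F (r,kernel):
  L0 @0x2A[24] → 0x41007  P=1,RW=1,US=1,PS=0
  L1 @0x41[10] → 0x76006  P=0,RW=1,US=1,PS=0
  ⇒ fault: PAGE_NOT_PRESENT  — 2 lookups
#5 VA=0x2203C13 (r,kernel):
  L0 @0x2A[17] → 0x45007  P=1,RW=1,US=1,PS=0
  L1 @0x45[3] → 0x48007  P=1,RW=1,US=1,PS=0
  ⇒ phys 0x48C13  [2 reads]
#6 VA=0x2C0B879 (r,kernel):
  L0 @0x2A[22] → 0x4B007  P=1,RW=1,US=1,PS=0
  L1 @0x4B[11] → 0x7F002  P=0,RW=1,US=0,PS=0
  ⇒ fault: PAGE_NOT_PRESENT  — 2 lookups
#7 VA=0x2A02DD0 (r,kernel):
  L0 @0x2A[21] → 0x4E007  P=1,RW=1,US=1,PS=0
  L1 @0x4E[2] → 0x4F007  P=1,RW=1,US=1,PS=0
  ⇒ phys 0x4FDD0  [2 reads]

TLB: [["0x340C", "0x3B"], ["0x21C", "0x40"], ["0x2203", "0x48"], ["0x2A02", "0x4F"]]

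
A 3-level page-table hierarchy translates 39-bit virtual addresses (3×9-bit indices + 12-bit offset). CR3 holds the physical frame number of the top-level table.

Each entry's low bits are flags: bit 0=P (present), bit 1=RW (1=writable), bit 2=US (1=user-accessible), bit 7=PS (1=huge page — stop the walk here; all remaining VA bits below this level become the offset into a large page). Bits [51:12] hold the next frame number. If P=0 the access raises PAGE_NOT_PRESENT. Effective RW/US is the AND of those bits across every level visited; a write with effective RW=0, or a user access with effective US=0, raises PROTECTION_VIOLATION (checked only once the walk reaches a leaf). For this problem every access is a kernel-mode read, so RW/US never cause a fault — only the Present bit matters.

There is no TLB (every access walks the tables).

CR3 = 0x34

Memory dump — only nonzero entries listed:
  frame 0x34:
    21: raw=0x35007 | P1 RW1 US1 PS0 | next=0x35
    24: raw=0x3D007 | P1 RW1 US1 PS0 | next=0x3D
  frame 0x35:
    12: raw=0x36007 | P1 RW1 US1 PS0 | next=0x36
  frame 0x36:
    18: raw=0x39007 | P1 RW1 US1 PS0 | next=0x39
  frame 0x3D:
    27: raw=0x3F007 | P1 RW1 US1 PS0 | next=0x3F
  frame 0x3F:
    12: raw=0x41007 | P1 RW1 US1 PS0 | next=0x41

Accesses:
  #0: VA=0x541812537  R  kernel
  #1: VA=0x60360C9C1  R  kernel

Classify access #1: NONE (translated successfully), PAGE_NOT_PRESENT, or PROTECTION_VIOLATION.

Per-access translation:
#0 VA=0x541812537 (r,kernel):
  lvl0: tbl 0x34, slot 21 ⇒ 0x35007 (P1/RW1/US1/PS0)
  lvl1: tbl 0x35, slot 12 ⇒ 0x36007 (P1/RW1/US1/PS0)
  lvl2: tbl 0x36, slot 18 ⇒ 0x39007 (P1/RW1/US1/PS0)
  ✓ 0x39537  — 3 lookups
#1 VA=0x60360C9C1 (r,kernel):
  lvl0: tbl 0x34, slot 24 ⇒ 0x3D007 (P1/RW1/US1/PS0)
  lvl1: tbl 0x3D, slot 27 ⇒ 0x3F007 (P1/RW1/US1/PS0)
  lvl2: tbl 0x3F, slot 12 ⇒ 0x41007 (P1/RW1/US1/PS0)
  ✓ 0x419C1  — 3 lookups

Access #1 fault: NONE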